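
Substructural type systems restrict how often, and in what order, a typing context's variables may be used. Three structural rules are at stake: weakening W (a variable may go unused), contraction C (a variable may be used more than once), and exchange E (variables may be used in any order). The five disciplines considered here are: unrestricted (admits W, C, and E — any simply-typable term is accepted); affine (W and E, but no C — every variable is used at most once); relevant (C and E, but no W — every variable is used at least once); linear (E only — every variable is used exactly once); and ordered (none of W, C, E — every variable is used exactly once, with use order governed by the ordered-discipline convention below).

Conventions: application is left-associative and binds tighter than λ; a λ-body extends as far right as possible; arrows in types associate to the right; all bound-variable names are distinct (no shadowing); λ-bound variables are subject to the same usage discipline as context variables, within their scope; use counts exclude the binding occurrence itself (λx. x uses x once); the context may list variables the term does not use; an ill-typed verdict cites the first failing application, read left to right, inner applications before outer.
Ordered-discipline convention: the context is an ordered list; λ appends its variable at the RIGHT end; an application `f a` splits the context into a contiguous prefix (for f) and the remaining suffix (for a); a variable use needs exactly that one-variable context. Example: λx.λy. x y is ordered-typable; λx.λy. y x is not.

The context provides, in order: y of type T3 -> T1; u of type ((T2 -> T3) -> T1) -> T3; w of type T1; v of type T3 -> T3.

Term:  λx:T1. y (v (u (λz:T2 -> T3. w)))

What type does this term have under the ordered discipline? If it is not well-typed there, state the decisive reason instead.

not well-typed under ordered — unused: x, z — weakening required
counts: y=1; u=1; w=1; v=1; x [bound]=0; z [bound]=0
order of uses: y, v, u, w
typing: well-typed at T1 -> T1
across the five disciplines: ordered ✗ · linear ✗ · affine ✓ · relevant ✗ · unrestricted ✓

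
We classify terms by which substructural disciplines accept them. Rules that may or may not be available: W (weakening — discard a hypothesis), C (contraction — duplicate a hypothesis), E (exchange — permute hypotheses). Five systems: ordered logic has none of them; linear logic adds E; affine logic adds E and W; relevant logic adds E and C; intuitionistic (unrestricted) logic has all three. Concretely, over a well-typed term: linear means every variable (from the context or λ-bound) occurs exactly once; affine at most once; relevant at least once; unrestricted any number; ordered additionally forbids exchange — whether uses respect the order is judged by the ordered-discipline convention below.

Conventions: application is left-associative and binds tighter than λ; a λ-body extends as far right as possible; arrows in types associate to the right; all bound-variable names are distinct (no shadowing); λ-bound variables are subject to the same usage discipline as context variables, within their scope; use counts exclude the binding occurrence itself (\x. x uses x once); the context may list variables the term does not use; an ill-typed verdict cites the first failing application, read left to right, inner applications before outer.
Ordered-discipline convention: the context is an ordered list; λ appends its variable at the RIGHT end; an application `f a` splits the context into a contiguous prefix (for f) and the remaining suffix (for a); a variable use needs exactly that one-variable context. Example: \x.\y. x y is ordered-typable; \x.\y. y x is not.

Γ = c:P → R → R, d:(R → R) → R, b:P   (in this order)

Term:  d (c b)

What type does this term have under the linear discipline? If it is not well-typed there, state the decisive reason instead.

term : R
variable uses: c: 1×, d: 1×, b: 1×
order of uses: d, c, b
typing: the term checks, with type R
all disciplines: ordered ✗, linear ✓, affine ✓, relevant ✓, unrestricted ✓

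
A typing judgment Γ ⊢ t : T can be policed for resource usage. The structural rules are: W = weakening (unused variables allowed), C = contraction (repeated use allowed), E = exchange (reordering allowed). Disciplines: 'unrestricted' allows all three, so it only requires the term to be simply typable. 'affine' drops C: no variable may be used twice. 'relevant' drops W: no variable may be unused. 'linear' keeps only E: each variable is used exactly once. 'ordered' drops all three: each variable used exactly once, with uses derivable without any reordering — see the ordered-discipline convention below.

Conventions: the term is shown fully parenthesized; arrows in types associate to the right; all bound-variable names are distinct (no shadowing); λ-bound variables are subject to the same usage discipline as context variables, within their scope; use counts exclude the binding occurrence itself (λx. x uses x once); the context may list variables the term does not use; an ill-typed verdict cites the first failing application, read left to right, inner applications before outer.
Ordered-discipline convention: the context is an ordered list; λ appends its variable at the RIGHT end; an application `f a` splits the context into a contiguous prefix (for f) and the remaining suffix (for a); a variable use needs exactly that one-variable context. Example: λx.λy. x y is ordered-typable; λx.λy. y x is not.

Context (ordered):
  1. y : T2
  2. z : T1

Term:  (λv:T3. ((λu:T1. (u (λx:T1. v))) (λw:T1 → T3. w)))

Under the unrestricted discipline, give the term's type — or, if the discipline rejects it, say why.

not well-typed under unrestricted — fails simple typing
counts: y: 0×; z: 0×; v [bound]: 1×; u [bound]: 1×; x [bound]: 0×; w [bound]: 1×
left-to-right use order: u, v, w
typing: ill-typed: applying a non-function (T1)
per-discipline verdicts: ordered ✗; linear ✗; affine ✗; relevant ✗; unrestricted ✗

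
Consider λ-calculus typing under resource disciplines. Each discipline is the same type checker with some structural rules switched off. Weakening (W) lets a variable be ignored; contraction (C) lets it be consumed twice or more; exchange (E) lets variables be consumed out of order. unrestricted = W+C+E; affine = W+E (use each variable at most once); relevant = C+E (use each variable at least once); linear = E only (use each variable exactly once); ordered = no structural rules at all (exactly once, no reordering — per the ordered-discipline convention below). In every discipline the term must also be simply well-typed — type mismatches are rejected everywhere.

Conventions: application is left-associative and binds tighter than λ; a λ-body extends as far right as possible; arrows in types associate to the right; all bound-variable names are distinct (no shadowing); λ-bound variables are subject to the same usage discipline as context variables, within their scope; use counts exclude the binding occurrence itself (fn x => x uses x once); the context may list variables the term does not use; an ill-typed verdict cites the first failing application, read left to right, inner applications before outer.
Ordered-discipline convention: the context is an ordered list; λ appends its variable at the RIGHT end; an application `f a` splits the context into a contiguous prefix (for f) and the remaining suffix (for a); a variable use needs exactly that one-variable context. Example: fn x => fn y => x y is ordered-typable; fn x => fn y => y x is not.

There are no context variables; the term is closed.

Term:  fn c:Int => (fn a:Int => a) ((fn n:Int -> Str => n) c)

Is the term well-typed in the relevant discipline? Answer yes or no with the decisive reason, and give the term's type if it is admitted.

no — the type mismatch rejects it
counts: c (λ-bound) ×1; a (λ-bound) ×1; n (λ-bound) ×1
order of uses: a, n, c
typing: ill-typed: a function awaiting Int -> Str gets Int
summary: ordered ✗ | linear ✗ | affine ✗ | relevant ✗ | unrestricted ✗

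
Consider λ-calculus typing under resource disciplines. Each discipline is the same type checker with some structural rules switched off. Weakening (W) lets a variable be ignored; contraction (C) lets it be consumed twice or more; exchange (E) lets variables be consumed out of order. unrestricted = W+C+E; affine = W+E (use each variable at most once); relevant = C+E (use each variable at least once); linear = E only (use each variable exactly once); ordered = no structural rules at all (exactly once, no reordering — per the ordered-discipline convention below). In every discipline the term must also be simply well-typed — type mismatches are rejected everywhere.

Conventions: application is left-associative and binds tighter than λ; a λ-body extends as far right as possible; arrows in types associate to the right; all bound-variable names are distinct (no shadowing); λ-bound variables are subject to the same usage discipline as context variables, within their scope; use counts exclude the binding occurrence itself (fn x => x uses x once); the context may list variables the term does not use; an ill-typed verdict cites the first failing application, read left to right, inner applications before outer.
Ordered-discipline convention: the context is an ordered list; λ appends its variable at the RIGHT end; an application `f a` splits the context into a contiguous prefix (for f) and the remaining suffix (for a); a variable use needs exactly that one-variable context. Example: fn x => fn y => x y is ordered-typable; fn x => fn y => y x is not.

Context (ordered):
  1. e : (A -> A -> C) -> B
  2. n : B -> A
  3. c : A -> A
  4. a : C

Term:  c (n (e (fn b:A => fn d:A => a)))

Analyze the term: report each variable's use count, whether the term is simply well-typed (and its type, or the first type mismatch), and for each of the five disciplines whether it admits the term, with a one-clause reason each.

variable uses: e ×1, n ×1, c ×1, a ×1, b (λ-bound) ×0, d (λ-bound) ×0
uses in reading order: c, n, e, a
typing: well-typed — term : A
ordered: ✗, b, d left unused
linear: ✗, b, d left unused
affine: ✓, e, n, c, a, b, d: no repeats, contraction unneeded
relevant: ✗, b, d left unused
unrestricted: ✓, simply typable at A; W, C, E all held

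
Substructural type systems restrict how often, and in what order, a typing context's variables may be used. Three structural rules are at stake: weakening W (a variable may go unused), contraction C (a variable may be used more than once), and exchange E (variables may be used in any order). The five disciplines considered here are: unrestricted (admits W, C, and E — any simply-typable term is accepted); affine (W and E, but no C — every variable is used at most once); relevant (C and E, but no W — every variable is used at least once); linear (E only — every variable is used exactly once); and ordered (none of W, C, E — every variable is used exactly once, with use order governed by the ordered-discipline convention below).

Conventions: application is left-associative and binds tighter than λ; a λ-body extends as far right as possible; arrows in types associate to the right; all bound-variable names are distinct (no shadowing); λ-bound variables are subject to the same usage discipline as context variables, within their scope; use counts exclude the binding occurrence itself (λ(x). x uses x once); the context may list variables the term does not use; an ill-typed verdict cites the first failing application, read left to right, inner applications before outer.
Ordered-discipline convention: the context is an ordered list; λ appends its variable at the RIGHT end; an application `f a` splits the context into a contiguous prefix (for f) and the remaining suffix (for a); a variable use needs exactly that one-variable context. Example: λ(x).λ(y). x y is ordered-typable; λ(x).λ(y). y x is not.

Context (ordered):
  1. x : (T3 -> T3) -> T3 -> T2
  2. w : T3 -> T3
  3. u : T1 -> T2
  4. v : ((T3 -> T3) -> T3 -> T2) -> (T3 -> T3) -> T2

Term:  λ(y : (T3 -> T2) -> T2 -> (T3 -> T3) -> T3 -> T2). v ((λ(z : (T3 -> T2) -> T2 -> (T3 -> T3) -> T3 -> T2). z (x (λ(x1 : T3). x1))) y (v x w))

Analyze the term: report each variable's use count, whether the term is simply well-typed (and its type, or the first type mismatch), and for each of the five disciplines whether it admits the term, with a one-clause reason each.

variable uses: x: 2, w: 1, u: 0, v: 2, y [bound]: 1, z [bound]: 1, x1 [bound]: 1
left-to-right use order: v, z, x, x1, y, v, x, w
typing: the term checks, with type ((T3 -> T2) -> T2 -> (T3 -> T3) -> T3 -> T2) -> (T3 -> T3) -> T2
ordered: ✗, x ×2, v ×2 used more than once (contraction); u left unused
linear: ✗, x ×2, v ×2 used more than once (contraction); u left unused
affine: ✗, x ×2, v ×2 used more than once (contraction)
relevant: ✗, u left unused
unrestricted: ✓, type-checks (((T3 -> T2) -> T2 -> (T3 -> T3) -> T3 -> T2) -> (T3 -> T3) -> T2) and nothing is barred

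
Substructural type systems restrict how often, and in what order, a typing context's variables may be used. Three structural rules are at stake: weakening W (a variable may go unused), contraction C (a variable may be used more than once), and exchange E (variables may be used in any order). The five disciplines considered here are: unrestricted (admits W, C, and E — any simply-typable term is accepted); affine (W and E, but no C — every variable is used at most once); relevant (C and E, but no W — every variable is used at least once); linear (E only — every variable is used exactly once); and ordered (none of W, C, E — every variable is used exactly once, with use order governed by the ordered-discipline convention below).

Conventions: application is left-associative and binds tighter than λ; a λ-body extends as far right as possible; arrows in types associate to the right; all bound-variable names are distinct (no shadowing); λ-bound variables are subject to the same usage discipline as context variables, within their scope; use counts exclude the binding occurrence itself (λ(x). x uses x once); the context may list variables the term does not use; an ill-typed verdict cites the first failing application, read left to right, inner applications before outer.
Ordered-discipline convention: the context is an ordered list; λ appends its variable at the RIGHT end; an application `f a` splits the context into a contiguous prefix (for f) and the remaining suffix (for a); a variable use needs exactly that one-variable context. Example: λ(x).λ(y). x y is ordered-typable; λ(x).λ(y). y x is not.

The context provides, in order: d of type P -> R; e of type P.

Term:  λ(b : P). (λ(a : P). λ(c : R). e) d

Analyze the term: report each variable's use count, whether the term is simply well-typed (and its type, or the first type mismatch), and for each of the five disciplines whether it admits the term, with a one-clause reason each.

variable uses: d=1, e=1, b (bound)=0, a (bound)=0, c (bound)=0
use order (left to right): e, d
typing: ill-typed: an application expects P but receives P -> R
ordered ✗ (a type mismatch blocks all five)
linear ✗ (the type mismatch rejects it)
affine ✗ (not simply typable)
relevant ✗ (fails simple typing)
unrestricted ✗ (a type mismatch blocks all five)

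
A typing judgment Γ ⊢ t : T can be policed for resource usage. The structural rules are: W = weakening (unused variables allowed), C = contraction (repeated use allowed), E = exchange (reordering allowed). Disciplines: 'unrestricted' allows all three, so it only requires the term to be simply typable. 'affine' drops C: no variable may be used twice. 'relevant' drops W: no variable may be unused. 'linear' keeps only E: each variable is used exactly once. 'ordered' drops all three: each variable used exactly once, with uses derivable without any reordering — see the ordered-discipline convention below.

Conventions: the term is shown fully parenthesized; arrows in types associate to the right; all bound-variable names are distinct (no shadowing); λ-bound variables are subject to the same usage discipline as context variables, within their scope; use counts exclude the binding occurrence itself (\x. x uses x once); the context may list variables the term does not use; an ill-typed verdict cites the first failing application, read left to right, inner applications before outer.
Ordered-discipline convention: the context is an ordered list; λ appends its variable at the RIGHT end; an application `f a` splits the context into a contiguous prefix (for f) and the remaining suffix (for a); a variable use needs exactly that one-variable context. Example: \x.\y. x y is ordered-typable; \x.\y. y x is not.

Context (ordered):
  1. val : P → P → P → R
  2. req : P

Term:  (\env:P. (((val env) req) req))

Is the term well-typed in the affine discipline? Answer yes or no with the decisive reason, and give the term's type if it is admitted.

no — repeated use of req ×2
variable uses: val: 1×; req: 2×; env (λ-bound): 1×
order of uses: val, env, req, req
typing: well-typed — term : P → R
across the five disciplines: ordered ✗ | linear ✗ | affine ✗ | relevant ✓ | unrestricted ✓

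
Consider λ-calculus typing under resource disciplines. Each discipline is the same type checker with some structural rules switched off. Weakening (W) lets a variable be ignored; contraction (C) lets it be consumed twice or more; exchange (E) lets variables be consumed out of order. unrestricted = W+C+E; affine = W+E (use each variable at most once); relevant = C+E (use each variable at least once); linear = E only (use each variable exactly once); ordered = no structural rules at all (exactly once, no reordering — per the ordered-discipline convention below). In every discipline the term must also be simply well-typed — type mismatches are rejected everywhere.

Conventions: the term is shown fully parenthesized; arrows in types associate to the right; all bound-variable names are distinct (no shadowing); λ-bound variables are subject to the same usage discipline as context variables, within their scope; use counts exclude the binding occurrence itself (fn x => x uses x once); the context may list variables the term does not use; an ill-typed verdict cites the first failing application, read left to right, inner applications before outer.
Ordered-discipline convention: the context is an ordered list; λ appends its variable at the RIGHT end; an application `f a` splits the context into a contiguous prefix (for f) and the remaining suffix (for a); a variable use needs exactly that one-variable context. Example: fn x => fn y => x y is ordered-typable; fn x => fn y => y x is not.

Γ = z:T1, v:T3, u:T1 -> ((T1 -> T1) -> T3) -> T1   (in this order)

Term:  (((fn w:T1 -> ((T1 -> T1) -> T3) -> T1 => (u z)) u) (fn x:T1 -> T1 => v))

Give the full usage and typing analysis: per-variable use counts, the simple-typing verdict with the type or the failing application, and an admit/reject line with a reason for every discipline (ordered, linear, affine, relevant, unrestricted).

usage: z: 1×, v: 1×, u: 2×, w [bound]: 0×, x [bound]: 0×
left-to-right use order: u, z, u, v
typing: the term checks, with type T1
ordered: ✗, needs contraction — u ×2; unused: w, x — weakening required
linear: ✗, needs contraction — u ×2; unused: w, x — weakening required
affine: ✗, needs contraction — u ×2
relevant: ✗, unused: w, x — weakening required
unrestricted: ✓, well-typed at T1; no restrictions here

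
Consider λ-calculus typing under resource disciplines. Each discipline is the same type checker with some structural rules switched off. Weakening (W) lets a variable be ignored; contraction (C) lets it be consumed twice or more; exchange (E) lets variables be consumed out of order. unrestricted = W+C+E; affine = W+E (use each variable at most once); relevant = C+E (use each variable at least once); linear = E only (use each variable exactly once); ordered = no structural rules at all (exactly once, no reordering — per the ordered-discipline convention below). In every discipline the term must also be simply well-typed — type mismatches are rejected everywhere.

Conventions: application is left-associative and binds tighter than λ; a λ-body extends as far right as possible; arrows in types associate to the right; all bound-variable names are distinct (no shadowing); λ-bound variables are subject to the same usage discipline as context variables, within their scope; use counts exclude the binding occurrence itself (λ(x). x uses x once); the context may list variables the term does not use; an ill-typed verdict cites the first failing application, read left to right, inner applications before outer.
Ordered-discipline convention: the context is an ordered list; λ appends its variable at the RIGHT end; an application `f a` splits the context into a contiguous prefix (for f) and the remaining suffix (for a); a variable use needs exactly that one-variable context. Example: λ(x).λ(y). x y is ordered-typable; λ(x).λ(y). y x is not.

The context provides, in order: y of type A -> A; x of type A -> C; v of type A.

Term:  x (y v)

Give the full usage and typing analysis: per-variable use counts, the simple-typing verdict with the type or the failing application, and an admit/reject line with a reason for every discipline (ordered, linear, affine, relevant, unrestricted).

variable uses: y=1, x=1, v=1
use order (left to right): x, y, v
typing: ✓ — C
ordered ✗ (no contiguous prefix/suffix split fits x, y, v)
linear ✓ (exactly-once usage across y, x, v)
affine ✓ (none of y, x, v used more than once)
relevant ✓ (y, x, v: all used, weakening unneeded)
unrestricted ✓ (typability at C is all that's needed)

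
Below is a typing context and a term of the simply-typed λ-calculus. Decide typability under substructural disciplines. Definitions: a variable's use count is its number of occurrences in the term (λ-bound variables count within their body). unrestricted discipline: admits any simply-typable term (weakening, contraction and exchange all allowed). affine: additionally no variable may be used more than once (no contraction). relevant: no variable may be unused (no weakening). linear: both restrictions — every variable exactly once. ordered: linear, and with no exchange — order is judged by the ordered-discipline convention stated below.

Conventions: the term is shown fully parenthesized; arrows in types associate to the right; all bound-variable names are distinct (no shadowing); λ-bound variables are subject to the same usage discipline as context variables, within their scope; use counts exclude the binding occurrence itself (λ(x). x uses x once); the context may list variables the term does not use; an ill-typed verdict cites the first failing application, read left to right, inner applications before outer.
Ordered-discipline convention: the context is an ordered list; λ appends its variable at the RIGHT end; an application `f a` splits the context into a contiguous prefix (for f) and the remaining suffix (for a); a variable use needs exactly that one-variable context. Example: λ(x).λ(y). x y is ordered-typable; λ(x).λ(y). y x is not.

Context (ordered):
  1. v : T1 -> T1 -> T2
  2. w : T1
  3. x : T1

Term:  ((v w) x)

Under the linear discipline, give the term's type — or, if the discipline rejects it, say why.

term : T2
use counts: v ×1; w ×1; x ×1
order of uses: v, w, x
typing: well-typed — term : T2
per-discipline verdicts: ordered ✓, linear ✓, affine ✓, relevant ✓, unrestricted ✓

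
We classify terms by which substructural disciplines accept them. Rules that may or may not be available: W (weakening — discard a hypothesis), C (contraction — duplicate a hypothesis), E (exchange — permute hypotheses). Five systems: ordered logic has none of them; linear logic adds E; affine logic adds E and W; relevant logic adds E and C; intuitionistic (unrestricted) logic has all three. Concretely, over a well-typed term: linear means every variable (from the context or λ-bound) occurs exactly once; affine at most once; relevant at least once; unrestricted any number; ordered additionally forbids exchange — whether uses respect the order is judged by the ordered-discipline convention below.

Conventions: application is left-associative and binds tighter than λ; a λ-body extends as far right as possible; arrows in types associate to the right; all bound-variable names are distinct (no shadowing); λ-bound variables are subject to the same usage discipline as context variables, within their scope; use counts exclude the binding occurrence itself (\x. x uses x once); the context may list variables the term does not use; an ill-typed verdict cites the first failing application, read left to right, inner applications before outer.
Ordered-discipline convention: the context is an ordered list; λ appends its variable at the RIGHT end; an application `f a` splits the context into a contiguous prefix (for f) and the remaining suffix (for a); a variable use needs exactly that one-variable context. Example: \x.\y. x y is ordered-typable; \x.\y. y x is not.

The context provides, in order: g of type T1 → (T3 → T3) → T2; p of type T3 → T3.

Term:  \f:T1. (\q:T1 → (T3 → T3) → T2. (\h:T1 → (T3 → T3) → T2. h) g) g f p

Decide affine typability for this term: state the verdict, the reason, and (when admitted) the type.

no — needs contraction — g ×2
use counts: g: 2; p: 1; f (bound): 1; q (bound): 0; h (bound): 1
order of uses: h, g, g, f, p
typing: well-typed at T1 → T2
all disciplines: ordered ✗; linear ✗; affine ✗; relevant ✗; unrestricted ✓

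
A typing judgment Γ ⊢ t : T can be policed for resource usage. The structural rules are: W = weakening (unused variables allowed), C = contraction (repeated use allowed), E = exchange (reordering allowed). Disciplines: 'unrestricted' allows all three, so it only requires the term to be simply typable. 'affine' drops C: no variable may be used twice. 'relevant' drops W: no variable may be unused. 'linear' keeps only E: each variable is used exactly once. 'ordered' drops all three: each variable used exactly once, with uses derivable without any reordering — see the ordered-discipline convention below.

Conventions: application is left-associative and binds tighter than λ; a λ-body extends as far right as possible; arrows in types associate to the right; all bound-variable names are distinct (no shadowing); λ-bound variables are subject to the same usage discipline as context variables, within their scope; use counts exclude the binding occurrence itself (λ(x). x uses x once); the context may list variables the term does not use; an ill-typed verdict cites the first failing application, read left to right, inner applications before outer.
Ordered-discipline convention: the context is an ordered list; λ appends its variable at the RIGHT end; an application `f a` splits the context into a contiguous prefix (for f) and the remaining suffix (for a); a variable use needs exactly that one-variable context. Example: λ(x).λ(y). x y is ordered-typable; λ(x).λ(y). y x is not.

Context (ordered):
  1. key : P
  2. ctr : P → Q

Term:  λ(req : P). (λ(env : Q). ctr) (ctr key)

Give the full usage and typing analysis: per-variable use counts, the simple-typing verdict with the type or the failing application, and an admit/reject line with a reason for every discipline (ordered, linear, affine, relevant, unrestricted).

usage: key: 1×, ctr: 2×, req (λ-bound): 0×, env (λ-bound): 0×
uses in reading order: ctr, ctr, key
typing: the term checks, with type P → P → Q
ordered ✗ (needs contraction — ctr ×2; needs weakening: req, env unused)
linear ✗ (needs contraction — ctr ×2; needs weakening: req, env unused)
affine ✗ (needs contraction — ctr ×2)
relevant ✗ (needs weakening: req, env unused)
unrestricted ✓ (typability at P → P → Q is all that's needed)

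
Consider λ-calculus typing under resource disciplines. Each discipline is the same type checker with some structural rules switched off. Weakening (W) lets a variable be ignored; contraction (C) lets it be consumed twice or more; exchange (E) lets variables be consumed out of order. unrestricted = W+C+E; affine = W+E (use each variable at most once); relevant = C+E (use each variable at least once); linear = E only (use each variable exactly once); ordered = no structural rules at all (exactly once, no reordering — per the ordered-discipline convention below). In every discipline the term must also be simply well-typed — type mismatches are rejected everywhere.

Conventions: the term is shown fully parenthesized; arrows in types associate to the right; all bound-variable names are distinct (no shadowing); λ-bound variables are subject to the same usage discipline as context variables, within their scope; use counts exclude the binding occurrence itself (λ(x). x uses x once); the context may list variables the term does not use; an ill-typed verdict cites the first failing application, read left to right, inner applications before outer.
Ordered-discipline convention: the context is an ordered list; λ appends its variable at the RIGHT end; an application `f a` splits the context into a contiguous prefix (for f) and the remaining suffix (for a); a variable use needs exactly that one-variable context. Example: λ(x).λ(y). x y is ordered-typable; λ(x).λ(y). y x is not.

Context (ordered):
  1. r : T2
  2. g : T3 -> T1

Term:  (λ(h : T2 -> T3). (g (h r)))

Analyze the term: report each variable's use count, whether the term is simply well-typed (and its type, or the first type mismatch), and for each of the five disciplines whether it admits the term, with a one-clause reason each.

usage: r=1, g=1, h [bound]=1
uses in reading order: g, h, r
typing: well-typed — term : (T2 -> T3) -> T1
ordered: ✗ — no contiguous prefix/suffix split fits g, h, r
linear: ✓ — exactly-once usage across r, g, h
affine: ✓ — r, g, h: no repeats, contraction unneeded
relevant: ✓ — r, g, h: all used, weakening unneeded
unrestricted: ✓ — well-typed at (T2 -> T3) -> T1; no restrictions here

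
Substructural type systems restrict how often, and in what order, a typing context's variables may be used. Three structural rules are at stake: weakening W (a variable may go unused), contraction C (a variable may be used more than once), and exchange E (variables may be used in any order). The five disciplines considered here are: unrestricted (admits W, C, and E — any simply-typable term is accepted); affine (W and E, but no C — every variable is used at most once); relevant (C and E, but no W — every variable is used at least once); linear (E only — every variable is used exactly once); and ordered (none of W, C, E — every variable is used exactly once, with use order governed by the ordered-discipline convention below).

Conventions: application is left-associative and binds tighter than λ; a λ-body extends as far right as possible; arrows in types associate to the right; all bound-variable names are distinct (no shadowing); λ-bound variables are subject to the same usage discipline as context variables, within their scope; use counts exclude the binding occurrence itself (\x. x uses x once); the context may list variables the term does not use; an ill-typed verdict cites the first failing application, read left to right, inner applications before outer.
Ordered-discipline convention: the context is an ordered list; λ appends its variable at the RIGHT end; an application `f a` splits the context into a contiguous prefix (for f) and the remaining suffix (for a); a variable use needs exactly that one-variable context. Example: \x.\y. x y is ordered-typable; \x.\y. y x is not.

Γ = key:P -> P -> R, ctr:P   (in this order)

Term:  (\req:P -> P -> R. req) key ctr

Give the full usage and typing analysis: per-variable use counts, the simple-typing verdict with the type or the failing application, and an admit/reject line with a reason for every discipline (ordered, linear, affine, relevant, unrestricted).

variable uses: key: 1; ctr: 1; req (λ-bound): 1
order of uses: req, key, ctr
typing: well-typed — term : P -> R
ordered: ✓, single-use (key, ctr, req), ordered derivation ok
linear: ✓, exactly-once usage across key, ctr, req
affine: ✓, none of key, ctr, req used more than once
relevant: ✓, at least one use each (key, ctr, req)
unrestricted: ✓, simply typable at P -> R; W, C, E all held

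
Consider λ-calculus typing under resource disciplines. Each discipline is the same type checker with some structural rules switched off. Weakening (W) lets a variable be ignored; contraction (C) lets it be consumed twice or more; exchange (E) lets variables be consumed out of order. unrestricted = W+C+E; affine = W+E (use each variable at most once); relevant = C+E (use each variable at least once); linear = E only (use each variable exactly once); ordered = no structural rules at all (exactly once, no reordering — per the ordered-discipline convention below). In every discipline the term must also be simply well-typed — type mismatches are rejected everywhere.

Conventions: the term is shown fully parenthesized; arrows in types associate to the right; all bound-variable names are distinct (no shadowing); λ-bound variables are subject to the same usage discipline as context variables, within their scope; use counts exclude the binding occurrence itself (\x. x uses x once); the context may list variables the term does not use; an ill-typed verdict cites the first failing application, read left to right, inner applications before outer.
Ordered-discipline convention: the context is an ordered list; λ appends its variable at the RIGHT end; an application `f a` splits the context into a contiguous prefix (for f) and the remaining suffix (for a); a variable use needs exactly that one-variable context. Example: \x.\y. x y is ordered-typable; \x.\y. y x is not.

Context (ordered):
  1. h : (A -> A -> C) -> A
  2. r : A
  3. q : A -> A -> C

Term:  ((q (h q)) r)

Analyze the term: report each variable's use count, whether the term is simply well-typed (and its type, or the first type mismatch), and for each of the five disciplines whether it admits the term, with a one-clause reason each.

usage: h: 1×; r: 1×; q: 2×
left-to-right use order: q, h, q, r
typing: well-typed — term : C
ordered: ✗, q ×2 used more than once (contraction)
linear: ✗, q ×2 used more than once (contraction)
affine: ✗, q ×2 used more than once (contraction)
relevant: ✓, at least one use each (h, r, q)
unrestricted: ✓, well-typed at C; no restrictions here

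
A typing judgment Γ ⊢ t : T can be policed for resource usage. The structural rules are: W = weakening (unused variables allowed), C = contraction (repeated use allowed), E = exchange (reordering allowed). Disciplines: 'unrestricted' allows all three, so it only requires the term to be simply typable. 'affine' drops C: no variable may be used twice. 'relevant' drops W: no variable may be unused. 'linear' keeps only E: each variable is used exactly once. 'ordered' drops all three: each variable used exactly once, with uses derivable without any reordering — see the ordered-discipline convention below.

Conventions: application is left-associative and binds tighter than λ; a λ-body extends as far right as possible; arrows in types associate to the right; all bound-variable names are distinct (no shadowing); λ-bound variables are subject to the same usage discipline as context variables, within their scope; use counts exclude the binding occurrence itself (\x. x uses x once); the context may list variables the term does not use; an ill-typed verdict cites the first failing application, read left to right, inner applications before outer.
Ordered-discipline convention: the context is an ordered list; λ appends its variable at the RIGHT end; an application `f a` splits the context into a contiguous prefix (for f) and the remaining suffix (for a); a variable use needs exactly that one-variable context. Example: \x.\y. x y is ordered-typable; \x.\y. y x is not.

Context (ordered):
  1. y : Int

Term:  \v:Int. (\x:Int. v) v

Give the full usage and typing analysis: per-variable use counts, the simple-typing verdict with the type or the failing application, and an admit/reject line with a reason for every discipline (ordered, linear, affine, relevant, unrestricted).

usage: y: 0, v [bound]: 2, x [bound]: 0
use order (left to right): v, v
typing: ✓ — Int -> Int
ordered: ✗, repeated use of v ×2; y, x left unused
linear: ✗, repeated use of v ×2; y, x left unused
affine: ✗, repeated use of v ×2
relevant: ✗, y, x left unused
unrestricted: ✓, simply typable at Int -> Int; W, C, E all held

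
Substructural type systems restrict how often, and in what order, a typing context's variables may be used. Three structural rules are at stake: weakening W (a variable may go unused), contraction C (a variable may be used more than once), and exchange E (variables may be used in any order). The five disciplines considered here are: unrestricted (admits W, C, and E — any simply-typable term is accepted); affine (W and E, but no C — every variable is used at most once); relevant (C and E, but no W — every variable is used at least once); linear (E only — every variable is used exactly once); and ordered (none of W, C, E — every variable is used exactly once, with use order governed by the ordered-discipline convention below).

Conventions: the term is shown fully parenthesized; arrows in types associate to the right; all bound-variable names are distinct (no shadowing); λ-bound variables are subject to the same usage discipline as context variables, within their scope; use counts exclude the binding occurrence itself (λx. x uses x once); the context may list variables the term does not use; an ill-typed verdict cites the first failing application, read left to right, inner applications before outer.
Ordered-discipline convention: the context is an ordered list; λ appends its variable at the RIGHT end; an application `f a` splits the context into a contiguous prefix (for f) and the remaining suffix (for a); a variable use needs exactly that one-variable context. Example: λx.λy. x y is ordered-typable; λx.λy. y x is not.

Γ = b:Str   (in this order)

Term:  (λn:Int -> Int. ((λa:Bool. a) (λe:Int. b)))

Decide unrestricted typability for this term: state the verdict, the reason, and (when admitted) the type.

no — not simply typable
counts: b ×1, n (bound) ×0, a (bound) ×1, e (bound) ×0
uses in reading order: a, b
typing: ill-typed: an argument Int -> Str mismatches the expected Bool
summary: ordered ✗; linear ✗; affine ✗; relevant ✗; unrestricted ✗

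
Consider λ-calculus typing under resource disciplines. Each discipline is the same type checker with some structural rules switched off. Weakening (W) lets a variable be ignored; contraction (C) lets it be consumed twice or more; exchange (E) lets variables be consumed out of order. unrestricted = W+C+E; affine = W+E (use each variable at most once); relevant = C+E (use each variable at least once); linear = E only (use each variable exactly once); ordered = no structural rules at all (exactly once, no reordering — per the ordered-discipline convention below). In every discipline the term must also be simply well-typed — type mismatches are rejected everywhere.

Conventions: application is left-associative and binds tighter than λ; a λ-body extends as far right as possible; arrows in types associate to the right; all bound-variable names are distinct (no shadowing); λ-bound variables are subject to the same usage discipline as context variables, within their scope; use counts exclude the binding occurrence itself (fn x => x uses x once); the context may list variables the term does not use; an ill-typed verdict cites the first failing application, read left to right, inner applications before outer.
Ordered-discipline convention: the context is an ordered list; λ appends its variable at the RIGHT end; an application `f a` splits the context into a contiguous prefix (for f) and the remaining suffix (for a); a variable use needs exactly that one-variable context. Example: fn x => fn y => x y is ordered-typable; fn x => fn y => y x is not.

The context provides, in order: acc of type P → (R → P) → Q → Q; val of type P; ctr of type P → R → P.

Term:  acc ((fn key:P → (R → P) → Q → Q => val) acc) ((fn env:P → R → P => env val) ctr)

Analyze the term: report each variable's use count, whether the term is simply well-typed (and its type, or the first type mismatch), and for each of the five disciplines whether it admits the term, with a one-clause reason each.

variable uses: acc ×2, val ×2, ctr ×1, key (λ-bound) ×0, env (λ-bound) ×1
uses in reading order: acc, val, acc, env, val, ctr
typing: the term checks, with type Q → Q
ordered: ✗, repeated use of acc ×2, val ×2; key never used (weakening)
linear: ✗, repeated use of acc ×2, val ×2; key never used (weakening)
affine: ✗, repeated use of acc ×2, val ×2
relevant: ✗, key never used (weakening)
unrestricted: ✓, typability at Q → Q is all that's needed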